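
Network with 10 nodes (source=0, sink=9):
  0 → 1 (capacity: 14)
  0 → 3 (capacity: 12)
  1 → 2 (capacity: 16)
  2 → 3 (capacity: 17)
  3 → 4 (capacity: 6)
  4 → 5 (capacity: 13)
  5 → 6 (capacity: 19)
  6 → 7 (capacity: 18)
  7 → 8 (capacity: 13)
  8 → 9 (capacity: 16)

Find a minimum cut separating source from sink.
Min cut value = 6, edges: (3,4)

Min cut value: 6
Partition: S = [0, 1, 2, 3], T = [4, 5, 6, 7, 8, 9]
Cut edges: (3,4)

By max-flow min-cut theorem, max flow = min cut = 6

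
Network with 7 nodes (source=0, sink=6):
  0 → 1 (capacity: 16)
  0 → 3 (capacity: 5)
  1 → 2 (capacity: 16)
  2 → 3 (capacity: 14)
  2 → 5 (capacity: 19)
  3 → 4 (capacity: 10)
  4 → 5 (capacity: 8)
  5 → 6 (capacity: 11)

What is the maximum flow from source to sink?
Maximum flow = 11

Max flow: 11

Flow assignment:
  0 → 1: 6/16
  0 → 3: 5/5
  1 → 2: 6/16
  2 → 5: 6/19
  3 → 4: 5/10
  4 → 5: 5/8
  5 → 6: 11/11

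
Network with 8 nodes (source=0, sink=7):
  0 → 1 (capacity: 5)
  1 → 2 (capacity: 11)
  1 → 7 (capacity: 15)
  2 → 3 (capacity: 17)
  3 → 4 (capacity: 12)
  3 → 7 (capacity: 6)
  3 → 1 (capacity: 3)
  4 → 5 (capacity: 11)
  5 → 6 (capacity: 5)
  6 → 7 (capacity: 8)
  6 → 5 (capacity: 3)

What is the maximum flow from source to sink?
Maximum flow = 5

Max flow: 5

Flow assignment:
  0 → 1: 5/5
  1 → 7: 5/15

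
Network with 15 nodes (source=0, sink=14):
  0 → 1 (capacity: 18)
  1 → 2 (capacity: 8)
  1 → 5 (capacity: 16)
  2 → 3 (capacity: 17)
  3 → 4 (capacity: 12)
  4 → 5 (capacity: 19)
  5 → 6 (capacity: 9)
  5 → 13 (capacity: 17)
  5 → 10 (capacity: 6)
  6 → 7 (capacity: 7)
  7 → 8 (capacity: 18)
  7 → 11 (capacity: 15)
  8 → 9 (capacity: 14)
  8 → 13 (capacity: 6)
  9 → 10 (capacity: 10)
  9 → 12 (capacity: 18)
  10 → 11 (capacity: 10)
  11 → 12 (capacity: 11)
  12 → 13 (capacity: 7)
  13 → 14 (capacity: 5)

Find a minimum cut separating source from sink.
Min cut value = 5, edges: (13,14)

Min cut value: 5
Partition: S = [0, 1, 2, 3, 4, 5, 6, 7, 8, 9, 10, 11, 12, 13], T = [14]
Cut edges: (13,14)

By max-flow min-cut theorem, max flow = min cut = 5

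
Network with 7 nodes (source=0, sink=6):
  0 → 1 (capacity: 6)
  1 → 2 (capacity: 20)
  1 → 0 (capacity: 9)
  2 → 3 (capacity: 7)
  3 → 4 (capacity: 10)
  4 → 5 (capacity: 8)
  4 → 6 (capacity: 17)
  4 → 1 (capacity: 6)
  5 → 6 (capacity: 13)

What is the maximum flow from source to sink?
Maximum flow = 6

Max flow: 6

Flow assignment:
  0 → 1: 6/6
  1 → 2: 6/20
  2 → 3: 6/7
  3 → 4: 6/10
  4 → 6: 6/17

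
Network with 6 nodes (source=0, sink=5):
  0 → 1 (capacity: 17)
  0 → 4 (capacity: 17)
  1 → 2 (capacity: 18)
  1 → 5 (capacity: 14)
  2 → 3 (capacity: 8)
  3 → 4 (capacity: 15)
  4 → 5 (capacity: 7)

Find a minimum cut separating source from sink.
Min cut value = 21, edges: (1,5), (4,5)

Min cut value: 21
Partition: S = [0, 1, 2, 3, 4], T = [5]
Cut edges: (1,5), (4,5)

By max-flow min-cut theorem, max flow = min cut = 21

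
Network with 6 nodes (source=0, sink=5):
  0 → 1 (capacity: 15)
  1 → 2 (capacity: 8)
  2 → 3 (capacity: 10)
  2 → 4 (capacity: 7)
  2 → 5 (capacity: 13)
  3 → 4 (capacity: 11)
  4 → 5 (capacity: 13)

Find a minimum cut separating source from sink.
Min cut value = 8, edges: (1,2)

Min cut value: 8
Partition: S = [0, 1], T = [2, 3, 4, 5]
Cut edges: (1,2)

By max-flow min-cut theorem, max flow = min cut = 8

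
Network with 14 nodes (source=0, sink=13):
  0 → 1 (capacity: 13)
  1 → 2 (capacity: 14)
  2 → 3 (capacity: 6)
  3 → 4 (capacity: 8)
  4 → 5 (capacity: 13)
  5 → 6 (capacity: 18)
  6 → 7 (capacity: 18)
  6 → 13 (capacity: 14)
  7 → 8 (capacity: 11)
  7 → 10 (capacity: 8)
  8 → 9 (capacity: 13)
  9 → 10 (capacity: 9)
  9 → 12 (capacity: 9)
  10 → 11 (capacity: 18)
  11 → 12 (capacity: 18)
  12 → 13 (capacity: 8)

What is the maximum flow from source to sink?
Maximum flow = 6

Max flow: 6

Flow assignment:
  0 → 1: 6/13
  1 → 2: 6/14
  2 → 3: 6/6
  3 → 4: 6/8
  4 → 5: 6/13
  5 → 6: 6/18
  6 → 13: 6/14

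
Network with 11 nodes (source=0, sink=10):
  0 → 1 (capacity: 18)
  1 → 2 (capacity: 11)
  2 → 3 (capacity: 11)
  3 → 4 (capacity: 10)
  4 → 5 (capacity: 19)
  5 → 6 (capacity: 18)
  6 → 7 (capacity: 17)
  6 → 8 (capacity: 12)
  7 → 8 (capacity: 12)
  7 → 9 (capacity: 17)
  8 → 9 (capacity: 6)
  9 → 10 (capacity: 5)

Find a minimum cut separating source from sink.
Min cut value = 5, edges: (9,10)

Min cut value: 5
Partition: S = [0, 1, 2, 3, 4, 5, 6, 7, 8, 9], T = [10]
Cut edges: (9,10)

By max-flow min-cut theorem, max flow = min cut = 5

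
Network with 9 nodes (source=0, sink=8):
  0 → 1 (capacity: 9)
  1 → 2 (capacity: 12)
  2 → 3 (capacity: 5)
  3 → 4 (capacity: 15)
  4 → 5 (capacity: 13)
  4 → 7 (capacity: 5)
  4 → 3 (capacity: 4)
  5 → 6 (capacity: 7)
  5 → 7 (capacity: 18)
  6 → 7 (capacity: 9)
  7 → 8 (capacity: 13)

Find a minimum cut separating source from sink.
Min cut value = 5, edges: (2,3)

Min cut value: 5
Partition: S = [0, 1, 2], T = [3, 4, 5, 6, 7, 8]
Cut edges: (2,3)

By max-flow min-cut theorem, max flow = min cut = 5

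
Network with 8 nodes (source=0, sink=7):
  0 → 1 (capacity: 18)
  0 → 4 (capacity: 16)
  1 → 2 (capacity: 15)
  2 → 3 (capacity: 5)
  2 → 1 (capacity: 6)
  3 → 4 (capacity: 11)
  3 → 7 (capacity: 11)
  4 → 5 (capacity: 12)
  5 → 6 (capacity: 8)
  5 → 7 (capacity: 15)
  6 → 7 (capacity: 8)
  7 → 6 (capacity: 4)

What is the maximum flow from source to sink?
Maximum flow = 17

Max flow: 17

Flow assignment:
  0 → 1: 5/18
  0 → 4: 12/16
  1 → 2: 5/15
  2 → 3: 5/5
  3 → 7: 5/11
  4 → 5: 12/12
  5 → 7: 12/15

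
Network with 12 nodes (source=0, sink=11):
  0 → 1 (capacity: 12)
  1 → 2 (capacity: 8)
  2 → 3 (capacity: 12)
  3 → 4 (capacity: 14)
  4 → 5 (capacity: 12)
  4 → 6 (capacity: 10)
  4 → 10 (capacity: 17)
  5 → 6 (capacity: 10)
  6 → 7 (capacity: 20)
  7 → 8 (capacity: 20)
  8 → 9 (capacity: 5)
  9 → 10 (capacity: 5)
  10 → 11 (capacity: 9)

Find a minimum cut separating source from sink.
Min cut value = 8, edges: (1,2)

Min cut value: 8
Partition: S = [0, 1], T = [2, 3, 4, 5, 6, 7, 8, 9, 10, 11]
Cut edges: (1,2)

By max-flow min-cut theorem, max flow = min cut = 8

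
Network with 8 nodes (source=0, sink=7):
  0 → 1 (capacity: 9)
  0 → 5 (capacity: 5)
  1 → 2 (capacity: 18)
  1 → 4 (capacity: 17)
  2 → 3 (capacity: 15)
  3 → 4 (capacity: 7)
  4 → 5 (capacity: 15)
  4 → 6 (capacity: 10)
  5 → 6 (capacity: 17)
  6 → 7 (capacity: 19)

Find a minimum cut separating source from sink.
Min cut value = 14, edges: (0,1), (0,5)

Min cut value: 14
Partition: S = [0], T = [1, 2, 3, 4, 5, 6, 7]
Cut edges: (0,1), (0,5)

By max-flow min-cut theorem, max flow = min cut = 14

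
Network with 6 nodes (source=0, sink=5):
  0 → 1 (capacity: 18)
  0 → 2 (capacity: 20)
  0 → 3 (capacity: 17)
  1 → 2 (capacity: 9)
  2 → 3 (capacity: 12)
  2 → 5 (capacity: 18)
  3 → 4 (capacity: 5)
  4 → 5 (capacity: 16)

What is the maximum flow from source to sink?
Maximum flow = 23

Max flow: 23

Flow assignment:
  0 → 1: 9/18
  0 → 2: 9/20
  0 → 3: 5/17
  1 → 2: 9/9
  2 → 5: 18/18
  3 → 4: 5/5
  4 → 5: 5/16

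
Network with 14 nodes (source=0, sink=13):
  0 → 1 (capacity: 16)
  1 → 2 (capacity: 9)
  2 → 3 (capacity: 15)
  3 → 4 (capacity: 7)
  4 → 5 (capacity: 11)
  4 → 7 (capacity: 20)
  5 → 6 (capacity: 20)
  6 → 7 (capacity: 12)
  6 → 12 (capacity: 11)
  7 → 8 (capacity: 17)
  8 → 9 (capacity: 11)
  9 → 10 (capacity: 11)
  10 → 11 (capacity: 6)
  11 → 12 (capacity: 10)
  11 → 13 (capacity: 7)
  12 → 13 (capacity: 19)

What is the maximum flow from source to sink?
Maximum flow = 7

Max flow: 7

Flow assignment:
  0 → 1: 7/16
  1 → 2: 7/9
  2 → 3: 7/15
  3 → 4: 7/7
  4 → 5: 7/11
  5 → 6: 7/20
  6 → 12: 7/11
  12 → 13: 7/19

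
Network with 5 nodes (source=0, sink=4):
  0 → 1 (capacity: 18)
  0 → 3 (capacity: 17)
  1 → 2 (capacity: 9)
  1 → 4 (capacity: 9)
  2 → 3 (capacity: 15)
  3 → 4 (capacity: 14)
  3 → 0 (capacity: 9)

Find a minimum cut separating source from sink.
Min cut value = 23, edges: (1,4), (3,4)

Min cut value: 23
Partition: S = [0, 1, 2, 3], T = [4]
Cut edges: (1,4), (3,4)

By max-flow min-cut theorem, max flow = min cut = 23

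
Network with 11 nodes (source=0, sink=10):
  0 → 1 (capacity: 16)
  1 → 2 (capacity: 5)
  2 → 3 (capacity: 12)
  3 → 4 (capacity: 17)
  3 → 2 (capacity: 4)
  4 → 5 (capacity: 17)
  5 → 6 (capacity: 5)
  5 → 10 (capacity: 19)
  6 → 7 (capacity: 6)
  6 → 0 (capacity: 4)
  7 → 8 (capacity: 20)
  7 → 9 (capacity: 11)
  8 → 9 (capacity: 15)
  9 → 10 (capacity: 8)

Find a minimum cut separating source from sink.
Min cut value = 5, edges: (1,2)

Min cut value: 5
Partition: S = [0, 1], T = [2, 3, 4, 5, 6, 7, 8, 9, 10]
Cut edges: (1,2)

By max-flow min-cut theorem, max flow = min cut = 5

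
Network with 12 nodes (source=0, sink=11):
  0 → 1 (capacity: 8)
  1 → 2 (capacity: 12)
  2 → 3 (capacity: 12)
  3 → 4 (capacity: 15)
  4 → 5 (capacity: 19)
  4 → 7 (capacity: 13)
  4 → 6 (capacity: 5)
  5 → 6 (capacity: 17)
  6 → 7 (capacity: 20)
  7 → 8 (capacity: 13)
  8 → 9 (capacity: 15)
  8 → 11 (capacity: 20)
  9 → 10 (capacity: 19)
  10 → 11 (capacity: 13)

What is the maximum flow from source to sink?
Maximum flow = 8

Max flow: 8

Flow assignment:
  0 → 1: 8/8
  1 → 2: 8/12
  2 → 3: 8/12
  3 → 4: 8/15
  4 → 7: 8/13
  7 → 8: 8/13
  8 → 11: 8/20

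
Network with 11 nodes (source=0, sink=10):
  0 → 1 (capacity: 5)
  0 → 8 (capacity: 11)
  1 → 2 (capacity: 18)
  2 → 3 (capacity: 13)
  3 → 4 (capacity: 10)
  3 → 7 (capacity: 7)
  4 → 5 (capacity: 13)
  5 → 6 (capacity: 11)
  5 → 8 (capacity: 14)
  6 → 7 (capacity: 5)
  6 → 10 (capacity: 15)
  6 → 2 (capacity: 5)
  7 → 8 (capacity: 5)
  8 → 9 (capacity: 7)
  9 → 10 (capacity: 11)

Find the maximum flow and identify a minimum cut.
Max flow = 12, Min cut edges: (0,1), (8,9)

Maximum flow: 12
Minimum cut: (0,1), (8,9)
Partition: S = [0, 7, 8], T = [1, 2, 3, 4, 5, 6, 9, 10]

Max-flow min-cut theorem verified: both equal 12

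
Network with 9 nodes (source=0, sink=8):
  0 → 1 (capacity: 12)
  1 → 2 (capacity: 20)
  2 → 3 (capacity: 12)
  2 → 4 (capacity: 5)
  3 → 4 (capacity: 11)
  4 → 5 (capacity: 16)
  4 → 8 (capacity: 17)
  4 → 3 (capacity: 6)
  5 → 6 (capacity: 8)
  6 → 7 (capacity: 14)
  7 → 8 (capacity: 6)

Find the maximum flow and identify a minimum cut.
Max flow = 12, Min cut edges: (0,1)

Maximum flow: 12
Minimum cut: (0,1)
Partition: S = [0], T = [1, 2, 3, 4, 5, 6, 7, 8]

Max-flow min-cut theorem verified: both equal 12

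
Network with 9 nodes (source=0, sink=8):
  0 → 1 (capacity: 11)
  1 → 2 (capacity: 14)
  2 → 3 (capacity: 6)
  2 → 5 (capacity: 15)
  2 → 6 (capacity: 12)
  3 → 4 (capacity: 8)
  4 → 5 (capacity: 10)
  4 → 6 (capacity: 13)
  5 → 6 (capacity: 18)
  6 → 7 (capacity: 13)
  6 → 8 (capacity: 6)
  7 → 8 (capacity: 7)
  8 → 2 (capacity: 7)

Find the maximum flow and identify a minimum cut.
Max flow = 11, Min cut edges: (0,1)

Maximum flow: 11
Minimum cut: (0,1)
Partition: S = [0], T = [1, 2, 3, 4, 5, 6, 7, 8]

Max-flow min-cut theorem verified: both equal 11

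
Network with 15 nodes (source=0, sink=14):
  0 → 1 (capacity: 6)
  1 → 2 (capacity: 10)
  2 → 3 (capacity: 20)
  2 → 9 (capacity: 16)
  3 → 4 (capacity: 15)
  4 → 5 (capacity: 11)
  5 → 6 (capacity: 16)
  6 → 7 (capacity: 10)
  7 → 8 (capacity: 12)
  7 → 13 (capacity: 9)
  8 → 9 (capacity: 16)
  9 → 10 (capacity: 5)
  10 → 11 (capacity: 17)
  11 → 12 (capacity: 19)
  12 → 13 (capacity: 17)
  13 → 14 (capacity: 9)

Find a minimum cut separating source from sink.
Min cut value = 6, edges: (0,1)

Min cut value: 6
Partition: S = [0], T = [1, 2, 3, 4, 5, 6, 7, 8, 9, 10, 11, 12, 13, 14]
Cut edges: (0,1)

By max-flow min-cut theorem, max flow = min cut = 6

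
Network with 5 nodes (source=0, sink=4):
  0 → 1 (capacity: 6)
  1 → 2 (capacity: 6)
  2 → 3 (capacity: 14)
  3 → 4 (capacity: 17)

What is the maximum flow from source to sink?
Maximum flow = 6

Max flow: 6

Flow assignment:
  0 → 1: 6/6
  1 → 2: 6/6
  2 → 3: 6/14
  3 → 4: 6/17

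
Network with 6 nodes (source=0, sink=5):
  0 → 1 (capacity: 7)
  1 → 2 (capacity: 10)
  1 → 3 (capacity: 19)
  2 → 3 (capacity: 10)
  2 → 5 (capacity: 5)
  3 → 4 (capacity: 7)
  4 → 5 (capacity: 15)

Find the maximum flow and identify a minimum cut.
Max flow = 7, Min cut edges: (0,1)

Maximum flow: 7
Minimum cut: (0,1)
Partition: S = [0], T = [1, 2, 3, 4, 5]

Max-flow min-cut theorem verified: both equal 7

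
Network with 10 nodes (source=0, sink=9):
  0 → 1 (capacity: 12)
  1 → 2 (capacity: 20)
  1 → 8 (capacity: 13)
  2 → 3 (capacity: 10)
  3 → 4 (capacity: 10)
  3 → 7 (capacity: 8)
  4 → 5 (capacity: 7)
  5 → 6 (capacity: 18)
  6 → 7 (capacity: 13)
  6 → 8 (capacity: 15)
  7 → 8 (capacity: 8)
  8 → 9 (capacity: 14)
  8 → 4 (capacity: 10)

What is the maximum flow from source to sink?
Maximum flow = 12

Max flow: 12

Flow assignment:
  0 → 1: 12/12
  1 → 8: 12/13
  8 → 9: 12/14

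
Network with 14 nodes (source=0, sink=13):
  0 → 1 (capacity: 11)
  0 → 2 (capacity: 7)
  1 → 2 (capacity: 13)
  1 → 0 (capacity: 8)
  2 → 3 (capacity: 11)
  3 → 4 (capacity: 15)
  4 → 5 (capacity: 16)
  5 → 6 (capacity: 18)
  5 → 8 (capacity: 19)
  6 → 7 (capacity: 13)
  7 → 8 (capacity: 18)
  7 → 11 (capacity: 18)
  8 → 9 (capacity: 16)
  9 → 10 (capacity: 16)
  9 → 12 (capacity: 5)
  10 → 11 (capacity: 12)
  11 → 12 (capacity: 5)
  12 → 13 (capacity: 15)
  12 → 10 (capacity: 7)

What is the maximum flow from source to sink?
Maximum flow = 10

Max flow: 10

Flow assignment:
  0 → 1: 4/11
  0 → 2: 6/7
  1 → 2: 4/13
  2 → 3: 10/11
  3 → 4: 10/15
  4 → 5: 10/16
  5 → 6: 5/18
  5 → 8: 5/19
  6 → 7: 5/13
  7 → 11: 5/18
  8 → 9: 5/16
  9 → 12: 5/5
  11 → 12: 5/5
  12 → 13: 10/15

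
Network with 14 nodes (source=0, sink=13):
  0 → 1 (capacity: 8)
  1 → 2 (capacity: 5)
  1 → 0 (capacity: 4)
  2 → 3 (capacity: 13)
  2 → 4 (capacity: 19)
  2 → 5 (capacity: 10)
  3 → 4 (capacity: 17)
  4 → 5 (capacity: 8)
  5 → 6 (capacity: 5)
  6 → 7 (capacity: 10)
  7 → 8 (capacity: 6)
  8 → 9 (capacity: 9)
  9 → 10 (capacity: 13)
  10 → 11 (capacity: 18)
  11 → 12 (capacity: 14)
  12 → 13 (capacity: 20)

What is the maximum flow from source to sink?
Maximum flow = 5

Max flow: 5

Flow assignment:
  0 → 1: 5/8
  1 → 2: 5/5
  2 → 5: 5/10
  5 → 6: 5/5
  6 → 7: 5/10
  7 → 8: 5/6
  8 → 9: 5/9
  9 → 10: 5/13
  10 → 11: 5/18
  11 → 12: 5/14
  12 → 13: 5/20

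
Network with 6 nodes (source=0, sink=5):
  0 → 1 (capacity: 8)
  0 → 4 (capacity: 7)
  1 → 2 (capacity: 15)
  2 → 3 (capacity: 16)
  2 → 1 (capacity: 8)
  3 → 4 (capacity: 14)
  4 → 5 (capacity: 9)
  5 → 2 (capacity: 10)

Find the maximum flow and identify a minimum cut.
Max flow = 9, Min cut edges: (4,5)

Maximum flow: 9
Minimum cut: (4,5)
Partition: S = [0, 1, 2, 3, 4], T = [5]

Max-flow min-cut theorem verified: both equal 9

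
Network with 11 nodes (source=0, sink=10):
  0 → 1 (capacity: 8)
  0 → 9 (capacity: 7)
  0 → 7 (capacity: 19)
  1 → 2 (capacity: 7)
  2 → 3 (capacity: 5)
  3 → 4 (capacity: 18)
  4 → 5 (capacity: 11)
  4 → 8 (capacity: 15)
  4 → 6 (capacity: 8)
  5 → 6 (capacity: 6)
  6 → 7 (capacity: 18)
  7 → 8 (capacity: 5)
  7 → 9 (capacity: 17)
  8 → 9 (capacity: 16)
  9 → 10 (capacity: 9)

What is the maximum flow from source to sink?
Maximum flow = 9

Max flow: 9

Flow assignment:
  0 → 1: 5/8
  0 → 7: 4/19
  1 → 2: 5/7
  2 → 3: 5/5
  3 → 4: 5/18
  4 → 8: 5/15
  7 → 8: 2/5
  7 → 9: 2/17
  8 → 9: 7/16
  9 → 10: 9/9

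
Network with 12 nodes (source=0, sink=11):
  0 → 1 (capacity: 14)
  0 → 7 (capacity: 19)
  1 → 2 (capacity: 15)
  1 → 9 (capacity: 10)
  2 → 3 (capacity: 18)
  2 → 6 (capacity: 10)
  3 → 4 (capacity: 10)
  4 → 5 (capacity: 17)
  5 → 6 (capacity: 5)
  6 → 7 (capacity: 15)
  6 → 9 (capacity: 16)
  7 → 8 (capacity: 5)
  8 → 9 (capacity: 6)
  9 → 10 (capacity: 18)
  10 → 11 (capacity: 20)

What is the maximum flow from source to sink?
Maximum flow = 18

Max flow: 18

Flow assignment:
  0 → 1: 14/14
  0 → 7: 4/19
  1 → 2: 4/15
  1 → 9: 10/10
  2 → 6: 4/10
  6 → 7: 1/15
  6 → 9: 3/16
  7 → 8: 5/5
  8 → 9: 5/6
  9 → 10: 18/18
  10 → 11: 18/20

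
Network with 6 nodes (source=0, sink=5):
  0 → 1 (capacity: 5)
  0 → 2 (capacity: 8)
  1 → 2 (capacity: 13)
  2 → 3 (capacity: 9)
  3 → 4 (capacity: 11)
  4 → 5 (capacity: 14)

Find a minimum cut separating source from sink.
Min cut value = 9, edges: (2,3)

Min cut value: 9
Partition: S = [0, 1, 2], T = [3, 4, 5]
Cut edges: (2,3)

By max-flow min-cut theorem, max flow = min cut = 9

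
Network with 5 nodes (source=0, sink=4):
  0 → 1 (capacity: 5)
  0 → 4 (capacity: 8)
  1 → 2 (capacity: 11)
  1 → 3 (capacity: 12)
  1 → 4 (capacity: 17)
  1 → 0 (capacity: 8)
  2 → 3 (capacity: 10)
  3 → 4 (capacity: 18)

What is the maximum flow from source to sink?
Maximum flow = 13

Max flow: 13

Flow assignment:
  0 → 1: 5/5
  0 → 4: 8/8
  1 → 4: 5/17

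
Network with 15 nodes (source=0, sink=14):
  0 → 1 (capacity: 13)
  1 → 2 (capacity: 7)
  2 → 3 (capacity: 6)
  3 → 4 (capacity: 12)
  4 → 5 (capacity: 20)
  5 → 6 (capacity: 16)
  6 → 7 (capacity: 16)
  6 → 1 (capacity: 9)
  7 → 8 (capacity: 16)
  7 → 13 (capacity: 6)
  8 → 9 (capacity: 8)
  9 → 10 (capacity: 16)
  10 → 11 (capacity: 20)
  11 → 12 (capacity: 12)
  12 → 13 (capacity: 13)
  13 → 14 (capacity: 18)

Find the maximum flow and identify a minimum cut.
Max flow = 6, Min cut edges: (2,3)

Maximum flow: 6
Minimum cut: (2,3)
Partition: S = [0, 1, 2], T = [3, 4, 5, 6, 7, 8, 9, 10, 11, 12, 13, 14]

Max-flow min-cut theorem verified: both equal 6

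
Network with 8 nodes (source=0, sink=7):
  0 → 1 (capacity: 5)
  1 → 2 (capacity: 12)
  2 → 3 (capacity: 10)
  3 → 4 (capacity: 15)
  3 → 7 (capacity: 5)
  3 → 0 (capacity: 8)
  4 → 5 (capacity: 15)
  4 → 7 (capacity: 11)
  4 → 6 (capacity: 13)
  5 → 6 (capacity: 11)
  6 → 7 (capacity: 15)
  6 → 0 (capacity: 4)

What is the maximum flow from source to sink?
Maximum flow = 5

Max flow: 5

Flow assignment:
  0 → 1: 5/5
  1 → 2: 5/12
  2 → 3: 5/10
  3 → 7: 5/5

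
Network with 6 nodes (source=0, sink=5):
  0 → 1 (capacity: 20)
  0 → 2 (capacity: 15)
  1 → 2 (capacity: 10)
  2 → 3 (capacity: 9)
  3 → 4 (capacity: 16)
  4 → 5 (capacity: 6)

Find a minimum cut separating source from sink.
Min cut value = 6, edges: (4,5)

Min cut value: 6
Partition: S = [0, 1, 2, 3, 4], T = [5]
Cut edges: (4,5)

By max-flow min-cut theorem, max flow = min cut = 6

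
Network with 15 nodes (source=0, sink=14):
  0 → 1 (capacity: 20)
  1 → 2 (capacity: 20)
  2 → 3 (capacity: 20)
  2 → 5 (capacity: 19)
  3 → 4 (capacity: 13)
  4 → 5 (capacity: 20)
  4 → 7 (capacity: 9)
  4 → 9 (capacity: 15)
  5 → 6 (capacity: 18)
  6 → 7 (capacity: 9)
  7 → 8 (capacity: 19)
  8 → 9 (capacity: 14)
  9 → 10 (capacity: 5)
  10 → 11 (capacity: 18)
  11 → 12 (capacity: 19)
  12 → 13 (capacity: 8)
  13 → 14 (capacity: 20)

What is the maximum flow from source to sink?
Maximum flow = 5

Max flow: 5

Flow assignment:
  0 → 1: 5/20
  1 → 2: 5/20
  2 → 5: 5/19
  5 → 6: 5/18
  6 → 7: 5/9
  7 → 8: 5/19
  8 → 9: 5/14
  9 → 10: 5/5
  10 → 11: 5/18
  11 → 12: 5/19
  12 → 13: 5/8
  13 → 14: 5/20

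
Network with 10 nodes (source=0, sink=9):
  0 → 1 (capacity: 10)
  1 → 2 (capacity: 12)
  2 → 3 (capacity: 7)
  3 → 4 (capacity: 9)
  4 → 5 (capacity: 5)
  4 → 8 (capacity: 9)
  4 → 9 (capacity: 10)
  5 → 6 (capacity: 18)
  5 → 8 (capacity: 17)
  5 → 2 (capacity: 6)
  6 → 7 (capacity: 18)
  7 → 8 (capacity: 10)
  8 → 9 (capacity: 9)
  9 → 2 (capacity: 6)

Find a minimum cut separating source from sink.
Min cut value = 7, edges: (2,3)

Min cut value: 7
Partition: S = [0, 1, 2], T = [3, 4, 5, 6, 7, 8, 9]
Cut edges: (2,3)

By max-flow min-cut theorem, max flow = min cut = 7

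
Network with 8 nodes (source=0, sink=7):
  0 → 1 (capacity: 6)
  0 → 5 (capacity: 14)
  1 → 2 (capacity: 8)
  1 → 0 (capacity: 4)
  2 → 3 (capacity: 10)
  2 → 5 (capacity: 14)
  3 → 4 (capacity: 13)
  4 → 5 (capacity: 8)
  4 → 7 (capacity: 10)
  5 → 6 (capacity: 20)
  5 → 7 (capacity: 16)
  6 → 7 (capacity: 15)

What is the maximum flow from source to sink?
Maximum flow = 20

Max flow: 20

Flow assignment:
  0 → 1: 6/6
  0 → 5: 14/14
  1 → 2: 6/8
  2 → 5: 6/14
  5 → 6: 4/20
  5 → 7: 16/16
  6 → 7: 4/15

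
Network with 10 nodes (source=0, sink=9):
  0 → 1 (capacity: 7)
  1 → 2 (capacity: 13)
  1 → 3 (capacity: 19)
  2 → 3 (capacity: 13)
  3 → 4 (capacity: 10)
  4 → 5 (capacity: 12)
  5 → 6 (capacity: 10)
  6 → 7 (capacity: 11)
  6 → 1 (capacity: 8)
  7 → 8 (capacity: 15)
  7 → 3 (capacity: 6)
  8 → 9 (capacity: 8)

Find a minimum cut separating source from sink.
Min cut value = 7, edges: (0,1)

Min cut value: 7
Partition: S = [0], T = [1, 2, 3, 4, 5, 6, 7, 8, 9]
Cut edges: (0,1)

By max-flow min-cut theorem, max flow = min cut = 7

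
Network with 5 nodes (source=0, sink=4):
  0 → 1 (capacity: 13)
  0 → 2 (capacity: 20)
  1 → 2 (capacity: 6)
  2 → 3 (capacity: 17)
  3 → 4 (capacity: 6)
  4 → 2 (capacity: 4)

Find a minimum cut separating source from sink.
Min cut value = 6, edges: (3,4)

Min cut value: 6
Partition: S = [0, 1, 2, 3], T = [4]
Cut edges: (3,4)

By max-flow min-cut theorem, max flow = min cut = 6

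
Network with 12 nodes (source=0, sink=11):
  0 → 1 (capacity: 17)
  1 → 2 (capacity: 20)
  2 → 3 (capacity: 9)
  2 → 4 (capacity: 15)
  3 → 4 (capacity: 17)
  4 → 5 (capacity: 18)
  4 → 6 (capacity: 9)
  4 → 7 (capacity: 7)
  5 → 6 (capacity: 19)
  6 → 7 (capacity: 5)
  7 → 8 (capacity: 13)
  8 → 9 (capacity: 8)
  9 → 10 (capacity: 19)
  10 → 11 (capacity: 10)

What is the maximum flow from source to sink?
Maximum flow = 8

Max flow: 8

Flow assignment:
  0 → 1: 8/17
  1 → 2: 8/20
  2 → 3: 2/9
  2 → 4: 6/15
  3 → 4: 2/17
  4 → 6: 5/9
  4 → 7: 3/7
  6 → 7: 5/5
  7 → 8: 8/13
  8 → 9: 8/8
  9 → 10: 8/19
  10 → 11: 8/10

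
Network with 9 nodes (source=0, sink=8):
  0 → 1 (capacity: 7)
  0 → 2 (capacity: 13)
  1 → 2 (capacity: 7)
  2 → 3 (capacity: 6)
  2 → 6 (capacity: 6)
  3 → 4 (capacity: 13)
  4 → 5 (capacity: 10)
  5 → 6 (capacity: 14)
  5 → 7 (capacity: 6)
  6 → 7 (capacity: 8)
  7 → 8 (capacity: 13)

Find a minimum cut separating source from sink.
Min cut value = 12, edges: (2,3), (2,6)

Min cut value: 12
Partition: S = [0, 1, 2], T = [3, 4, 5, 6, 7, 8]
Cut edges: (2,3), (2,6)

By max-flow min-cut theorem, max flow = min cut = 12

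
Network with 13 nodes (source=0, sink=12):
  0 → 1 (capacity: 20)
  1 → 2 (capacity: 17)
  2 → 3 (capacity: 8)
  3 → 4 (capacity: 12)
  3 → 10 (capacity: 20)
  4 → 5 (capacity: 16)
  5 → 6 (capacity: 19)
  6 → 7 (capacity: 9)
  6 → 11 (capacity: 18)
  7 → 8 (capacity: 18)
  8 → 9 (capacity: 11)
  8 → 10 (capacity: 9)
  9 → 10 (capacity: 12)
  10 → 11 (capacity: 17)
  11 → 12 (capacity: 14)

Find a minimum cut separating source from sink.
Min cut value = 8, edges: (2,3)

Min cut value: 8
Partition: S = [0, 1, 2], T = [3, 4, 5, 6, 7, 8, 9, 10, 11, 12]
Cut edges: (2,3)

By max-flow min-cut theorem, max flow = min cut = 8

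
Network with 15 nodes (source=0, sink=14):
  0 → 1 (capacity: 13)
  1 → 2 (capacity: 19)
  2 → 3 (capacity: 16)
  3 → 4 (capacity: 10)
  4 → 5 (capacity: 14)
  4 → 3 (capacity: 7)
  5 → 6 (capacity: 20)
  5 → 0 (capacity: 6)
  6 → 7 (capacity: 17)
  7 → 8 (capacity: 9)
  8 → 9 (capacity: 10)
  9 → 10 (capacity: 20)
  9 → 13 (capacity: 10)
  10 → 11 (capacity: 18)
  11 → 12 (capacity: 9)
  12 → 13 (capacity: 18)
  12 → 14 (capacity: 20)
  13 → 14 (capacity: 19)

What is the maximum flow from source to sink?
Maximum flow = 9

Max flow: 9

Flow assignment:
  0 → 1: 10/13
  1 → 2: 10/19
  2 → 3: 10/16
  3 → 4: 10/10
  4 → 5: 10/14
  5 → 6: 9/20
  5 → 0: 1/6
  6 → 7: 9/17
  7 → 8: 9/9
  8 → 9: 9/10
  9 → 13: 9/10
  13 → 14: 9/19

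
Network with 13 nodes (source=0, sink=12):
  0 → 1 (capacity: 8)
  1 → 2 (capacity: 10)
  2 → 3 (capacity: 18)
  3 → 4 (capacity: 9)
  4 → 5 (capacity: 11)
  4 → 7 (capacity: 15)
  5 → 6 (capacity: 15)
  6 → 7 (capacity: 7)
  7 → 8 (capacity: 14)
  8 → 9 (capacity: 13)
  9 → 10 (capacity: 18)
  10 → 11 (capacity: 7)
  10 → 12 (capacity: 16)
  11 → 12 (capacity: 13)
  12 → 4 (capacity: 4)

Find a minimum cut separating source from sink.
Min cut value = 8, edges: (0,1)

Min cut value: 8
Partition: S = [0], T = [1, 2, 3, 4, 5, 6, 7, 8, 9, 10, 11, 12]
Cut edges: (0,1)

By max-flow min-cut theorem, max flow = min cut = 8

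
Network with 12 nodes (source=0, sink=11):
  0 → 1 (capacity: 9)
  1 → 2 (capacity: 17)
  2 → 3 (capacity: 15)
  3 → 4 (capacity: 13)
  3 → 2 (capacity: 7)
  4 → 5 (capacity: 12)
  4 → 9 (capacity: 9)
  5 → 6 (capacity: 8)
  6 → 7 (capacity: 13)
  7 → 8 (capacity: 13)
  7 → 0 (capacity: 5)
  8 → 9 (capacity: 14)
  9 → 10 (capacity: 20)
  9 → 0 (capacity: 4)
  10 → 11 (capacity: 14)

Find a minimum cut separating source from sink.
Min cut value = 9, edges: (0,1)

Min cut value: 9
Partition: S = [0], T = [1, 2, 3, 4, 5, 6, 7, 8, 9, 10, 11]
Cut edges: (0,1)

By max-flow min-cut theorem, max flow = min cut = 9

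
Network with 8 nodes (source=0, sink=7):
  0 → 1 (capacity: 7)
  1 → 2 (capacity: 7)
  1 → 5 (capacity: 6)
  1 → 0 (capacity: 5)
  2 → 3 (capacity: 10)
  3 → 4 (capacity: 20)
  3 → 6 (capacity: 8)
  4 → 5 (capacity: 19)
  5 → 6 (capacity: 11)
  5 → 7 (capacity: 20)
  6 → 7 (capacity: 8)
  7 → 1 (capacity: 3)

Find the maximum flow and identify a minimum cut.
Max flow = 7, Min cut edges: (0,1)

Maximum flow: 7
Minimum cut: (0,1)
Partition: S = [0], T = [1, 2, 3, 4, 5, 6, 7]

Max-flow min-cut theorem verified: both equal 7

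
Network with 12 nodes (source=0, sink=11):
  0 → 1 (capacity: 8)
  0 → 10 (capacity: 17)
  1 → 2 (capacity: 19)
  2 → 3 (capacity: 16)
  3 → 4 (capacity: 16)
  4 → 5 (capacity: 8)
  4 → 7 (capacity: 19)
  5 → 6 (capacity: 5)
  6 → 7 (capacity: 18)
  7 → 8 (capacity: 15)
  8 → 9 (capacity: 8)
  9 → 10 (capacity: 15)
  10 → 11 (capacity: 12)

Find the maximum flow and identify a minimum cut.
Max flow = 12, Min cut edges: (10,11)

Maximum flow: 12
Minimum cut: (10,11)
Partition: S = [0, 1, 2, 3, 4, 5, 6, 7, 8, 9, 10], T = [11]

Max-flow min-cut theorem verified: both equal 12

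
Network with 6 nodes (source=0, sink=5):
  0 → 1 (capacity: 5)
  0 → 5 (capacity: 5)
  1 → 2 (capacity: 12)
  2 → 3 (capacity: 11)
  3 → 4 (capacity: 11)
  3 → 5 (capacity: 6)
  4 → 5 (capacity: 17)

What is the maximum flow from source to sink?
Maximum flow = 10

Max flow: 10

Flow assignment:
  0 → 1: 5/5
  0 → 5: 5/5
  1 → 2: 5/12
  2 → 3: 5/11
  3 → 5: 5/6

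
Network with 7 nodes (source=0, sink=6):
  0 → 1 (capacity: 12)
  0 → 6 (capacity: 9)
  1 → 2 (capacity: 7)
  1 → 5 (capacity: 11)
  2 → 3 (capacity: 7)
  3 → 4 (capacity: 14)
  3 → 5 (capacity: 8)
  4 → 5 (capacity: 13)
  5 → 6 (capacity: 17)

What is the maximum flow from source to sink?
Maximum flow = 21

Max flow: 21

Flow assignment:
  0 → 1: 12/12
  0 → 6: 9/9
  1 → 2: 1/7
  1 → 5: 11/11
  2 → 3: 1/7
  3 → 5: 1/8
  5 → 6: 12/17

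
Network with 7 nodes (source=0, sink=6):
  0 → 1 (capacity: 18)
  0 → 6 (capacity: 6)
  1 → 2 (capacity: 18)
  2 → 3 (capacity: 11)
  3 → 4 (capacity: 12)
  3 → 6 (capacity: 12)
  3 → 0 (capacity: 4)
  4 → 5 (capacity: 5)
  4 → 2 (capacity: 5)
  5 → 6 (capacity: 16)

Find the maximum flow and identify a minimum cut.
Max flow = 17, Min cut edges: (0,6), (2,3)

Maximum flow: 17
Minimum cut: (0,6), (2,3)
Partition: S = [0, 1, 2], T = [3, 4, 5, 6]

Max-flow min-cut theorem verified: both equal 17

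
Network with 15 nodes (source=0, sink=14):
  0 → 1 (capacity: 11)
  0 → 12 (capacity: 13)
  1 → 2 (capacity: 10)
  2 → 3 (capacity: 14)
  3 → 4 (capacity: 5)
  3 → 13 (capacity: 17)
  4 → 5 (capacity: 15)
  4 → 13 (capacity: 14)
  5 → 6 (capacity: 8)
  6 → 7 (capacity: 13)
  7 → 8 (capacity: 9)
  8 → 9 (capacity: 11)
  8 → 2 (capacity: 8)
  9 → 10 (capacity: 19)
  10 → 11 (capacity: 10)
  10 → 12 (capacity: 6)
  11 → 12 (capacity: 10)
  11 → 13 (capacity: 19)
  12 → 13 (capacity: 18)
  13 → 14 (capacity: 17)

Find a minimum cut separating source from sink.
Min cut value = 17, edges: (13,14)

Min cut value: 17
Partition: S = [0, 1, 2, 3, 4, 5, 6, 7, 8, 9, 10, 11, 12, 13], T = [14]
Cut edges: (13,14)

By max-flow min-cut theorem, max flow = min cut = 17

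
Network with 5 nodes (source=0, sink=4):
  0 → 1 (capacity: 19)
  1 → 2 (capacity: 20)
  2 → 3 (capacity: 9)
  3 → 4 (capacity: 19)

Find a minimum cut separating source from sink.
Min cut value = 9, edges: (2,3)

Min cut value: 9
Partition: S = [0, 1, 2], T = [3, 4]
Cut edges: (2,3)

By max-flow min-cut theorem, max flow = min cut = 9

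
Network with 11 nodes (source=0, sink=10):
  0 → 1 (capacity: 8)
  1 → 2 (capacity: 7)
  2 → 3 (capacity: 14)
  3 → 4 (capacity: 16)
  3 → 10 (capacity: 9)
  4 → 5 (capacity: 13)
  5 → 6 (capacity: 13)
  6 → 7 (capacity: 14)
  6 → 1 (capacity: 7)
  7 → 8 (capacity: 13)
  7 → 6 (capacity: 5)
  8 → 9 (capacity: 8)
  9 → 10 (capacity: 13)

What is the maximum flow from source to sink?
Maximum flow = 7

Max flow: 7

Flow assignment:
  0 → 1: 7/8
  1 → 2: 7/7
  2 → 3: 7/14
  3 → 10: 7/9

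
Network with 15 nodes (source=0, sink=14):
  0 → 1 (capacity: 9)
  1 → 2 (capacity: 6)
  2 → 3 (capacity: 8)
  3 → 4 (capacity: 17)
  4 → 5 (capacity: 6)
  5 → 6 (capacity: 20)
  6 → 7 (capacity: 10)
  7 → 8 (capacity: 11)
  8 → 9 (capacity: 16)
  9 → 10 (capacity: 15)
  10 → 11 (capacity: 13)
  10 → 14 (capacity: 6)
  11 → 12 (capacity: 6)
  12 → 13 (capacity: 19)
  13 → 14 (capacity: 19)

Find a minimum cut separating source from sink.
Min cut value = 6, edges: (4,5)

Min cut value: 6
Partition: S = [0, 1, 2, 3, 4], T = [5, 6, 7, 8, 9, 10, 11, 12, 13, 14]
Cut edges: (4,5)

By max-flow min-cut theorem, max flow = min cut = 6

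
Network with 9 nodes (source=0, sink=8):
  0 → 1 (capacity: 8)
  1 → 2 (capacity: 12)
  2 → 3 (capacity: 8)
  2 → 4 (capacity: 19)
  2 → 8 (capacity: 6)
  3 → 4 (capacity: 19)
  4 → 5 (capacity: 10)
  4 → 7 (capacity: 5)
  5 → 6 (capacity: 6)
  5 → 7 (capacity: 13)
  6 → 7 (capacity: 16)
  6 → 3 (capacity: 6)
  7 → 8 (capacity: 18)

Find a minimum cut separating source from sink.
Min cut value = 8, edges: (0,1)

Min cut value: 8
Partition: S = [0], T = [1, 2, 3, 4, 5, 6, 7, 8]
Cut edges: (0,1)

By max-flow min-cut theorem, max flow = min cut = 8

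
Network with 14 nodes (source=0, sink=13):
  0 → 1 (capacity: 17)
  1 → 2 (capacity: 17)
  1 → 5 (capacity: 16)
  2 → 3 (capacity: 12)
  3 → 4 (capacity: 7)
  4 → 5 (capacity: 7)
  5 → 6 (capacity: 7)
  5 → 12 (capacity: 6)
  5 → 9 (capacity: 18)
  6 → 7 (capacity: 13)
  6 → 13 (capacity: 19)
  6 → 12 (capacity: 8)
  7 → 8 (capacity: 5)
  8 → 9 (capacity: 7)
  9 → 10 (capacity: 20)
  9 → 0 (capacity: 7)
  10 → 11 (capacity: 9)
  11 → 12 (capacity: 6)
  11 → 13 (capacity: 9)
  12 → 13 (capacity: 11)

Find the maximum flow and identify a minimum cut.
Max flow = 17, Min cut edges: (0,1)

Maximum flow: 17
Minimum cut: (0,1)
Partition: S = [0], T = [1, 2, 3, 4, 5, 6, 7, 8, 9, 10, 11, 12, 13]

Max-flow min-cut theorem verified: both equal 17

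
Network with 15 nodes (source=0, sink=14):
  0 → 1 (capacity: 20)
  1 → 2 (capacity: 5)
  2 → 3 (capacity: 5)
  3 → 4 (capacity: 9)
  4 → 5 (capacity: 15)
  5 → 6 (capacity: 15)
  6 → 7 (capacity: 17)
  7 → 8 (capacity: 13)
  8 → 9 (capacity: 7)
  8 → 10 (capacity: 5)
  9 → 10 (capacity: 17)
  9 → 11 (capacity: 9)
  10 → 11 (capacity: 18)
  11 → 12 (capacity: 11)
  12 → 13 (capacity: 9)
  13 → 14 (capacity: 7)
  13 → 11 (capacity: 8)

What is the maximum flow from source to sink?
Maximum flow = 5

Max flow: 5

Flow assignment:
  0 → 1: 5/20
  1 → 2: 5/5
  2 → 3: 5/5
  3 → 4: 5/9
  4 → 5: 5/15
  5 → 6: 5/15
  6 → 7: 5/17
  7 → 8: 5/13
  8 → 9: 5/7
  9 → 11: 5/9
  11 → 12: 5/11
  12 → 13: 5/9
  13 → 14: 5/7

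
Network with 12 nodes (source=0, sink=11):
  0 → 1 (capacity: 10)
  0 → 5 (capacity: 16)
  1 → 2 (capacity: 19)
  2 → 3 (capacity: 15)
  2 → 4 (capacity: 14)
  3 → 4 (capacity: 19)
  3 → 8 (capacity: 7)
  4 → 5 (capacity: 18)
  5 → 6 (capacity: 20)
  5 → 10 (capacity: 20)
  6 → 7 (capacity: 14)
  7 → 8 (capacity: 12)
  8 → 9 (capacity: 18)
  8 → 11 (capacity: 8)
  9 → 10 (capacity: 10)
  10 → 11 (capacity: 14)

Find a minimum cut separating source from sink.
Min cut value = 22, edges: (8,11), (10,11)

Min cut value: 22
Partition: S = [0, 1, 2, 3, 4, 5, 6, 7, 8, 9, 10], T = [11]
Cut edges: (8,11), (10,11)

By max-flow min-cut theorem, max flow = min cut = 22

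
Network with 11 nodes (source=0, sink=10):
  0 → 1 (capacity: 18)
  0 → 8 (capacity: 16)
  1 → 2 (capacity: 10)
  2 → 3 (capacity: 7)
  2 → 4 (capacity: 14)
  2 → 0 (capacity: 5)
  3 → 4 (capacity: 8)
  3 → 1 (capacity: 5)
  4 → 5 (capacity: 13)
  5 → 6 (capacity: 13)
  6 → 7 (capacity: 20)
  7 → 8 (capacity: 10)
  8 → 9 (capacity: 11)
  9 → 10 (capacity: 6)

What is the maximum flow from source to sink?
Maximum flow = 6

Max flow: 6

Flow assignment:
  0 → 1: 9/18
  1 → 2: 10/10
  2 → 3: 7/7
  2 → 0: 3/5
  3 → 4: 6/8
  3 → 1: 1/5
  4 → 5: 6/13
  5 → 6: 6/13
  6 → 7: 6/20
  7 → 8: 6/10
  8 → 9: 6/11
  9 → 10: 6/6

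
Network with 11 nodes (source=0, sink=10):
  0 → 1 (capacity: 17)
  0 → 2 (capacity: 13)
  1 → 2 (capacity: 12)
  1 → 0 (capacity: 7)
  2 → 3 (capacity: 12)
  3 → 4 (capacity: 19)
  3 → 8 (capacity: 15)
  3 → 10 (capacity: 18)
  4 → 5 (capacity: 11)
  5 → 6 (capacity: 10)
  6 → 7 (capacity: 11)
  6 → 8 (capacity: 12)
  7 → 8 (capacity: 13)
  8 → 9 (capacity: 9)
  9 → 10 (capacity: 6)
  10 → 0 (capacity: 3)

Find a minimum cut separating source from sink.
Min cut value = 12, edges: (2,3)

Min cut value: 12
Partition: S = [0, 1, 2], T = [3, 4, 5, 6, 7, 8, 9, 10]
Cut edges: (2,3)

By max-flow min-cut theorem, max flow = min cut = 12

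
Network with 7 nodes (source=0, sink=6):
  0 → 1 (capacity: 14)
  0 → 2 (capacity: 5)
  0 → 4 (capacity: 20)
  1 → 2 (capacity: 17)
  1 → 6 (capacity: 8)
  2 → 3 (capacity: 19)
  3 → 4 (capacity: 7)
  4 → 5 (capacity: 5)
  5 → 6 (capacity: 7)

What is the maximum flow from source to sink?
Maximum flow = 13

Max flow: 13

Flow assignment:
  0 → 1: 8/14
  0 → 2: 5/5
  1 → 6: 8/8
  2 → 3: 5/19
  3 → 4: 5/7
  4 → 5: 5/5
  5 → 6: 5/7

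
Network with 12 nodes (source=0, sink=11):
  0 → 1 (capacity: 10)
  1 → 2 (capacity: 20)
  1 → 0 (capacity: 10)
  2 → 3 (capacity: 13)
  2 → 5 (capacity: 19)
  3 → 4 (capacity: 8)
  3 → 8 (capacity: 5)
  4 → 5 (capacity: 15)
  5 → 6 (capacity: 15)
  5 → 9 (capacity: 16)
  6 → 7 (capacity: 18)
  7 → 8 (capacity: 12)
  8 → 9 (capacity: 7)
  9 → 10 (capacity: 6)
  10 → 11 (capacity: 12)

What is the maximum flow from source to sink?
Maximum flow = 6

Max flow: 6

Flow assignment:
  0 → 1: 6/10
  1 → 2: 6/20
  2 → 5: 6/19
  5 → 9: 6/16
  9 → 10: 6/6
  10 → 11: 6/12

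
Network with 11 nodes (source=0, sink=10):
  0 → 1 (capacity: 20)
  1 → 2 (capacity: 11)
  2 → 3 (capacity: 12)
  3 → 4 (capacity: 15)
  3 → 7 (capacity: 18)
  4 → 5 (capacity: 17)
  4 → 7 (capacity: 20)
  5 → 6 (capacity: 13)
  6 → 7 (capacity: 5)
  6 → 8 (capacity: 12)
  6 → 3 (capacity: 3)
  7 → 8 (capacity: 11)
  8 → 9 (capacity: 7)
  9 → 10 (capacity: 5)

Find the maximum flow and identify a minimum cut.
Max flow = 5, Min cut edges: (9,10)

Maximum flow: 5
Minimum cut: (9,10)
Partition: S = [0, 1, 2, 3, 4, 5, 6, 7, 8, 9], T = [10]

Max-flow min-cut theorem verified: both equal 5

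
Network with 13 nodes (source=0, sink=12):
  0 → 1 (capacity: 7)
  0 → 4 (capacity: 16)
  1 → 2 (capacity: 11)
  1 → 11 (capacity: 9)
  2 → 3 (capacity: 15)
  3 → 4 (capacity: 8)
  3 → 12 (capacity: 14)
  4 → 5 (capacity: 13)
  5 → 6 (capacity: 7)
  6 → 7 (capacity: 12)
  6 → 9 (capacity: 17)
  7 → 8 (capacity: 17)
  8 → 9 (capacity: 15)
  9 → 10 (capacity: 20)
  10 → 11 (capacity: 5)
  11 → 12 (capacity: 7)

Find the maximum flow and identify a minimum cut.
Max flow = 12, Min cut edges: (0,1), (10,11)

Maximum flow: 12
Minimum cut: (0,1), (10,11)
Partition: S = [0, 4, 5, 6, 7, 8, 9, 10], T = [1, 2, 3, 11, 12]

Max-flow min-cut theorem verified: both equal 12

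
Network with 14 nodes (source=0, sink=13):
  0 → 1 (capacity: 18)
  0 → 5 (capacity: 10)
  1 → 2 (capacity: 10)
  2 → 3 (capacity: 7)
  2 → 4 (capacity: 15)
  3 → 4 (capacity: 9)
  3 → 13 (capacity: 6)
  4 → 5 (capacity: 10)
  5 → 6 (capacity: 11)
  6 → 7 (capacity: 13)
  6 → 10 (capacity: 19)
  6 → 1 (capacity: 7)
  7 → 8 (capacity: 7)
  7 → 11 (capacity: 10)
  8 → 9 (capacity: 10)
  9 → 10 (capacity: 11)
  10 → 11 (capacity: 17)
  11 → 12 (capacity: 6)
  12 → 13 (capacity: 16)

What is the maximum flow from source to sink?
Maximum flow = 12

Max flow: 12

Flow assignment:
  0 → 1: 3/18
  0 → 5: 9/10
  1 → 2: 8/10
  2 → 3: 7/7
  2 → 4: 1/15
  3 → 4: 1/9
  3 → 13: 6/6
  4 → 5: 2/10
  5 → 6: 11/11
  6 → 7: 6/13
  6 → 1: 5/7
  7 → 11: 6/10
  11 → 12: 6/6
  12 → 13: 6/16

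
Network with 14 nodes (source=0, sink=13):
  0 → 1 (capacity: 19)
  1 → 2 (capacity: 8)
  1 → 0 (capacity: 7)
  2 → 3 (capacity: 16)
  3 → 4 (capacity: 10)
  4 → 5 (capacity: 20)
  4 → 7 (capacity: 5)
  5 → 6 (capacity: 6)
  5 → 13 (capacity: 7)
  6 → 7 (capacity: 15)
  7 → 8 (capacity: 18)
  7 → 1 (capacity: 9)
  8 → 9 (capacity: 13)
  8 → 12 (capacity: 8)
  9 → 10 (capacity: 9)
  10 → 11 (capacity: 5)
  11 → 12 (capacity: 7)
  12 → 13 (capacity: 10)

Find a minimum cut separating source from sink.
Min cut value = 8, edges: (1,2)

Min cut value: 8
Partition: S = [0, 1], T = [2, 3, 4, 5, 6, 7, 8, 9, 10, 11, 12, 13]
Cut edges: (1,2)

By max-flow min-cut theorem, max flow = min cut = 8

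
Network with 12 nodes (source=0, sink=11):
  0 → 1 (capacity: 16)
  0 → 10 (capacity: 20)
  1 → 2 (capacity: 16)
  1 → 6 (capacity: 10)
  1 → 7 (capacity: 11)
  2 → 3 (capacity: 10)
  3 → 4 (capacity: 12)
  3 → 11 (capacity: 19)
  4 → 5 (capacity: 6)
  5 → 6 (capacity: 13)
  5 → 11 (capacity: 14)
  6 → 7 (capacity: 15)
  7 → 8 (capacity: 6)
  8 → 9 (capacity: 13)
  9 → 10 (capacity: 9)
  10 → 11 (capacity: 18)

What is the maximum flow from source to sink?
Maximum flow = 28

Max flow: 28

Flow assignment:
  0 → 1: 10/16
  0 → 10: 18/20
  1 → 2: 10/16
  2 → 3: 10/10
  3 → 11: 10/19
  10 → 11: 18/18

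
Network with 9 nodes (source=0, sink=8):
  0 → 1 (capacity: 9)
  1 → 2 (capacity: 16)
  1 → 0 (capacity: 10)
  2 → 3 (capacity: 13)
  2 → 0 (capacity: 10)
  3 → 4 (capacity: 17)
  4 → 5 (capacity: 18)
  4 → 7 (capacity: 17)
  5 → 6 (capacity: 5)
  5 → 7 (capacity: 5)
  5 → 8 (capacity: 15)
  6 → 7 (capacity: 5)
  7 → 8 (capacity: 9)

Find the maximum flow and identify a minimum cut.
Max flow = 9, Min cut edges: (0,1)

Maximum flow: 9
Minimum cut: (0,1)
Partition: S = [0], T = [1, 2, 3, 4, 5, 6, 7, 8]

Max-flow min-cut theorem verified: both equal 9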